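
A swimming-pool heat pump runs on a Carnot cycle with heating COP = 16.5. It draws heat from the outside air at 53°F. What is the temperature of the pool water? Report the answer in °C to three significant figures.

30.0 °C

COP_HP = T_H/(T_H − T_C) rearranges to T_H = COP·T_C/(COP − 1).
With T_C = 284.82 K, T_H = 16.5 × 284.82/15.50 = 303.19 K.
Converting, 303.19 K = 30.04°C.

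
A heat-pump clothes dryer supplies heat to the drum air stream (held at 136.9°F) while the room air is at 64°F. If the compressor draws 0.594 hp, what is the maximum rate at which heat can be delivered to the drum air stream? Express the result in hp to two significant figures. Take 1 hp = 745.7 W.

4.9 hp

In absolute terms T_C = 290.93 K and T_H = 331.43 K, so ΔT = 40.50 K.
COP_Carnot = T_H/ΔT = 331.43/40.50 = 8.183.
Q̇_max = COP_Carnot × Ẇ = 8.183 × 0.5940 hp = 4.861 hp.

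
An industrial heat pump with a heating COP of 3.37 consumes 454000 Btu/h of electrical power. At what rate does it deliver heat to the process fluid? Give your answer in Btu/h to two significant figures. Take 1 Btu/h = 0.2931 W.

1500000 Btu/h

Q̇_H = COP_HP × Ẇ = 3.37 × 454000 = 1530000 Btu/h.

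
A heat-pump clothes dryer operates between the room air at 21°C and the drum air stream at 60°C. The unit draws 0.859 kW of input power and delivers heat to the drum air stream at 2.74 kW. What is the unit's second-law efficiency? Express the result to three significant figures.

COP_actual = Q̇_H/Ẇ = 2.740/0.8590 = 3.190.
In absolute terms T_C = 294.15 K and T_H = 333.15 K, so ΔT = 39.00 K.
COP_Carnot = T_H/ΔT = 333.15/39.00 = 8.542.
η_II = COP_actual/COP_Carnot = 3.190/8.542 = 0.3734.

0.373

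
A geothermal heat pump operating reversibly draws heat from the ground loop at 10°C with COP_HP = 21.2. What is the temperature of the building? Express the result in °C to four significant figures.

24.02 °C

COP_HP = T_H/(T_H − T_C) rearranges to T_H = COP·T_C/(COP − 1).
With T_C = 283.15 K, T_H = 21.2 × 283.15/20.20 = 297.17 K.
Converting, 297.17 K = 24.02°C.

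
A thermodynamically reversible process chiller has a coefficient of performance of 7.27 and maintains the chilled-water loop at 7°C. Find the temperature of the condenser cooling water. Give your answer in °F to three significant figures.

114 °F

COP_R = T_C/(T_H − T_C) gives T_H − T_C = T_C/COP.
With T_C = 280.15 K, T_H = 280.15 × (1 + 1/7.27) = 318.69 K.
Converting, 318.69 K = 113.96°F.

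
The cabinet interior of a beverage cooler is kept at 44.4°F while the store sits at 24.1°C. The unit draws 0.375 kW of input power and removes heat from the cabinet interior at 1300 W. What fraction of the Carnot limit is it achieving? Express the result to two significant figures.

0.21

Converting, Q̇_C = 1300 W = 1.300 kW, so COP_actual = Q̇_C/Ẇ = 1.300/0.3750 = 3.467.
In absolute terms T_C = 280.04 K and T_H = 297.25 K, so ΔT = 17.21 K.
COP_Carnot = T_C/ΔT = 280.04/17.21 = 16.27.
η_II = COP_actual/COP_Carnot = 3.467/16.27 = 0.2131.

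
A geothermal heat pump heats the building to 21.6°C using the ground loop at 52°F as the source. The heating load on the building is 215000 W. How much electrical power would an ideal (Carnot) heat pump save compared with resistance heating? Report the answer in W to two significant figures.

In absolute terms T_C = 284.26 K and T_H = 294.75 K, so ΔT = 10.49 K.
COP_Carnot = T_H/ΔT = 294.75/10.49 = 28.10.
Resistance heating needs Ẇ_res = Q̇_H = 215000 W; the reversible heat pump needs only Ẇ_hp = Q̇_H/COP = 7651 W.
Saving = 215000 − 7651 = 207300 W.

210000 W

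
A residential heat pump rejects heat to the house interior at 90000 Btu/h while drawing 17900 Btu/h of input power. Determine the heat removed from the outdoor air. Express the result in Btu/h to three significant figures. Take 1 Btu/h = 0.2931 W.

For a cyclic device the first law requires Q̇_H = Q̇_C + Ẇ.
Q̇_C = Q̇_H − Ẇ = 72100 Btu/h.

72100 Btu/h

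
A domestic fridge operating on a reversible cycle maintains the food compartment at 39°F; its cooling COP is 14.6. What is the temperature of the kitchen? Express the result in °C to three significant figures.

22.9 °C

COP_R = T_C/(T_H − T_C) gives T_H − T_C = T_C/COP.
With T_C = 277.04 K, T_H = 277.04 × (1 + 1/14.6) = 296.01 K.
Converting, 296.01 K = 22.86°C.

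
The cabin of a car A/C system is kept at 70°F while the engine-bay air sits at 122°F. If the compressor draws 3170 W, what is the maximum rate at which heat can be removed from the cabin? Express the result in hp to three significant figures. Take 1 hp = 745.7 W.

43.3 hp

In absolute terms T_C = 294.26 K and T_H = 323.15 K, so ΔT = 28.89 K.
COP_Carnot = T_C/ΔT = 294.26/28.89 = 10.19.
Q̇_max = COP_Carnot × Ẇ = 10.19 × 3170 W = 32290 W = 43.30 hp.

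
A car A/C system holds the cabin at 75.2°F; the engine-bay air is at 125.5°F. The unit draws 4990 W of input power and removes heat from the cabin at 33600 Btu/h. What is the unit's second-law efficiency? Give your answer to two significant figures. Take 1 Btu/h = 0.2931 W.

0.19

Converting, Q̇_C = 33600 Btu/h = 9848 W, so COP_actual = Q̇_C/Ẇ = 9848/4990 = 1.974.
In absolute terms T_C = 297.15 K and T_H = 325.09 K, so ΔT = 27.94 K.
COP_Carnot = T_C/ΔT = 297.15/27.94 = 10.63.
η_II = COP_actual/COP_Carnot = 1.974/10.63 = 0.1856.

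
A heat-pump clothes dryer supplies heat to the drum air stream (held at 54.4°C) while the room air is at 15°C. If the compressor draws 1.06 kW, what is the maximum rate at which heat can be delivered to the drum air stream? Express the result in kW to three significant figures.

In absolute terms T_C = 288.15 K and T_H = 327.55 K, so ΔT = 39.40 K.
COP_Carnot = T_H/ΔT = 327.55/39.40 = 8.313.
Q̇_max = COP_Carnot × Ẇ = 8.313 × 1.060 kW = 8.812 kW.

8.81 kW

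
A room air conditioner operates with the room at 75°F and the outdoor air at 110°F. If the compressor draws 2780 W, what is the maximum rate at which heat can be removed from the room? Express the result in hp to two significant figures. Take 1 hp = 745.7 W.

In absolute terms T_C = 297.04 K and T_H = 316.48 K, so ΔT = 19.44 K.
COP_Carnot = T_C/ΔT = 297.04/19.44 = 15.28.
Q̇_max = COP_Carnot × Ẇ = 15.28 × 2780 W = 42470 W = 56.95 hp.

57 hp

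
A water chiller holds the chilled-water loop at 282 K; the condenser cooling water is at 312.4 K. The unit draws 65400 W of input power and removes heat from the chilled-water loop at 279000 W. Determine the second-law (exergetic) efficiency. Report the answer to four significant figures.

COP_actual = Q̇_C/Ẇ = 279000/65400 = 4.266.
The reservoir spacing is ΔT = 312.4 − 282 = 30.40 K.
COP_Carnot = T_C/ΔT = 282.00/30.40 = 9.276.
η_II = COP_actual/COP_Carnot = 4.266/9.276 = 0.4599.

0.4599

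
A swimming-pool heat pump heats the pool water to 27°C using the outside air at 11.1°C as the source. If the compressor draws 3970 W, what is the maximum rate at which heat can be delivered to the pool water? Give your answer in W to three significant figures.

In absolute terms T_C = 284.25 K and T_H = 300.15 K, so ΔT = 15.90 K.
COP_Carnot = T_H/ΔT = 300.15/15.90 = 18.88.
Q̇_max = COP_Carnot × Ẇ = 18.88 × 3970 W = 74940 W.

74900 W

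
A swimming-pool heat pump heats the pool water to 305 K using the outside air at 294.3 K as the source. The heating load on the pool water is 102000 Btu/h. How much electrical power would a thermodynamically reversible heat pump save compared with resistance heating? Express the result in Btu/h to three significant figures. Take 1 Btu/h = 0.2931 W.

The reservoir spacing is ΔT = 305 − 294.3 = 10.70 K.
COP_Carnot = T_H/ΔT = 305.00/10.70 = 28.50.
Resistance heating needs Ẇ_res = Q̇_H = 102000 Btu/h; the reversible heat pump needs only Ẇ_hp = Q̇_H/COP = 3578 Btu/h.
Saving = 102000 − 3578 = 98420 Btu/h.

98400 Btu/h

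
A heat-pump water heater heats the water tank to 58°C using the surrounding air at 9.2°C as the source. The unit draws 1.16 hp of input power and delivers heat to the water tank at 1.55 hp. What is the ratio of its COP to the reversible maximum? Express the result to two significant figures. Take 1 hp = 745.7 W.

0.20

COP_actual = Q̇_H/Ẇ = 1.550/1.160 = 1.336.
In absolute terms T_C = 282.35 K and T_H = 331.15 K, so ΔT = 48.80 K.
COP_Carnot = T_H/ΔT = 331.15/48.80 = 6.786.
η_II = COP_actual/COP_Carnot = 1.336/6.786 = 0.1969.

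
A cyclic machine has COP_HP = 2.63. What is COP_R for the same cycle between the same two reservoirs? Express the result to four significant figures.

Since Q_H = Q_C + W for any cycle, COP_R = Q_C/W = Q_H/W − 1.
COP_R = 2.63 − 1 = 1.63.

1.630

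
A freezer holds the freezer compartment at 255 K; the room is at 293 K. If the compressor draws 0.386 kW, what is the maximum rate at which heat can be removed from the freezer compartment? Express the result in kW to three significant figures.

The reservoir spacing is ΔT = 293 − 255 = 38.00 K.
COP_Carnot = T_C/ΔT = 255.00/38.00 = 6.711.
Q̇_max = COP_Carnot × Ẇ = 6.711 × 0.3860 kW = 2.590 kW.

2.59 kW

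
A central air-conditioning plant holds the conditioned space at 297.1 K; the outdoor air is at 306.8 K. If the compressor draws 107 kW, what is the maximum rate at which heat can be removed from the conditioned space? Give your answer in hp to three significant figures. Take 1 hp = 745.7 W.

4390 hp

The reservoir spacing is ΔT = 306.8 − 297.1 = 9.700 K.
COP_Carnot = T_C/ΔT = 297.10/9.700 = 30.63.
Q̇_max = COP_Carnot × Ẇ = 30.63 × 107.0 kW = 3277 kW = 4395 hp.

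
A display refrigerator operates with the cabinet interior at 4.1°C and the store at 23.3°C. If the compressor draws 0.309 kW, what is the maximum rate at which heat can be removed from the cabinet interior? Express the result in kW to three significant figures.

4.46 kW

In absolute terms T_C = 277.25 K and T_H = 296.45 K, so ΔT = 19.20 K.
COP_Carnot = T_C/ΔT = 277.25/19.20 = 14.44.
Q̇_max = COP_Carnot × Ẇ = 14.44 × 0.3090 kW = 4.462 kW.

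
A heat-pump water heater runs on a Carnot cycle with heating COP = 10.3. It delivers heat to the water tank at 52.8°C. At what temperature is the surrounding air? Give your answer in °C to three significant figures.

COP_HP = T_H/(T_H − T_C) gives T_H − T_C = T_H/COP.
With T_H = 325.95 K, T_C = 325.95 × (1 − 1/10.3) = 294.30 K.
Converting, 294.30 K = 21.15°C.

21.2 °C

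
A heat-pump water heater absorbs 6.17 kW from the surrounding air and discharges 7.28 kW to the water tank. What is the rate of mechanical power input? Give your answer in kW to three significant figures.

For a cyclic device the first law requires Q̇_H = Q̇_C + Ẇ.
Ẇ = Q̇_H − Q̇_C = 1.110 kW.

1.11 kW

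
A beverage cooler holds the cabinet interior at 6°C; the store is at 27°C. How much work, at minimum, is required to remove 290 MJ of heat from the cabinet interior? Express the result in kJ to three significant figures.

In absolute terms T_C = 279.15 K and T_H = 300.15 K, so ΔT = 21.00 K.
The reversible limit is COP_R = T_C/ΔT = 13.29, so W_min = Q_C/COP = Q_C·ΔT/T_C.
W_min = 290.0 × 21.00/279.15 = 21.82 MJ = 21820 kJ.

21800 kJ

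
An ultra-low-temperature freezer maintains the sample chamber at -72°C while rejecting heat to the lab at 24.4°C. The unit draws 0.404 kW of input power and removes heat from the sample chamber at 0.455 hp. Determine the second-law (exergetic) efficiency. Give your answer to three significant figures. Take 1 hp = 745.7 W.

Converting, Q̇_C = 0.4550 hp = 0.3393 kW, so COP_actual = Q̇_C/Ẇ = 0.3393/0.4040 = 0.8398.
In absolute terms T_C = 201.15 K and T_H = 297.55 K, so ΔT = 96.40 K.
COP_Carnot = T_C/ΔT = 201.15/96.40 = 2.087.
η_II = COP_actual/COP_Carnot = 0.8398/2.087 = 0.4025.

0.402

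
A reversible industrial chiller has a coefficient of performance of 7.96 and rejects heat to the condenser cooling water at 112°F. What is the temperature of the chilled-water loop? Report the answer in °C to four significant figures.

For a Carnot refrigerator COP_R = T_C/(T_H − T_C), so T_C = COP·T_H/(1 + COP).
With T_H = 317.59 K, T_C = 7.96 × 317.59/8.960 = 282.15 K.
Converting, 282.15 K = 9.00°C.

8.999 °C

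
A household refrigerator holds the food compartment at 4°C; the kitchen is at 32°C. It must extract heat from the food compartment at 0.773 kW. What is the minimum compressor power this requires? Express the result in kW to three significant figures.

In absolute terms T_C = 277.15 K and T_H = 305.15 K, so ΔT = 28.00 K.
COP_Carnot = T_C/ΔT = 277.15/28.00 = 9.898.
Ẇ_min = Q̇/COP_Carnot = 0.7730/9.898 = 0.07809 kW.

0.0781 kW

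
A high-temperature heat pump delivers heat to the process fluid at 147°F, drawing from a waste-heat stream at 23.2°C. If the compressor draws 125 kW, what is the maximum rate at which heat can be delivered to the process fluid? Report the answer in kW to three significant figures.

1040 kW

In absolute terms T_C = 296.35 K and T_H = 337.04 K, so ΔT = 40.69 K.
COP_Carnot = T_H/ΔT = 337.04/40.69 = 8.283.
Q̇_max = COP_Carnot × Ẇ = 8.283 × 125.0 kW = 1035 kW.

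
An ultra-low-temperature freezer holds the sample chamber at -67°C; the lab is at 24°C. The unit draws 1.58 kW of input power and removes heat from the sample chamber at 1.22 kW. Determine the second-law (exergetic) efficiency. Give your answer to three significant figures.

COP_actual = Q̇_C/Ẇ = 1.220/1.580 = 0.7722.
In absolute terms T_C = 206.15 K and T_H = 297.15 K, so ΔT = 91.00 K.
COP_Carnot = T_C/ΔT = 206.15/91.00 = 2.265.
η_II = COP_actual/COP_Carnot = 0.7722/2.265 = 0.3408.

0.341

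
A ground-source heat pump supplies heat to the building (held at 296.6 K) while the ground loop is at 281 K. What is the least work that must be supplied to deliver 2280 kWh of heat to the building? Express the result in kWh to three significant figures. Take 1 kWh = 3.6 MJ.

120 kWh

The reservoir spacing is ΔT = 296.6 − 281 = 15.60 K.
The reversible limit is COP_HP = T_H/ΔT = 19.01, so W_min = Q_H/COP = Q_H·ΔT/T_H.
W_min = 2280 × 15.60/296.60 = 119.9 kWh.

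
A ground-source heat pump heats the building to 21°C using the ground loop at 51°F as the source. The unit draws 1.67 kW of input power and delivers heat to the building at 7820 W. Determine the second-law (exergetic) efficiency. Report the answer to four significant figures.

0.1663

Converting, Q̇_H = 7820 W = 7.820 kW, so COP_actual = Q̇_H/Ẇ = 7.820/1.670 = 4.683.
In absolute terms T_C = 283.71 K and T_H = 294.15 K, so ΔT = 10.44 K.
COP_Carnot = T_H/ΔT = 294.15/10.44 = 28.16.
η_II = COP_actual/COP_Carnot = 4.683/28.16 = 0.1663.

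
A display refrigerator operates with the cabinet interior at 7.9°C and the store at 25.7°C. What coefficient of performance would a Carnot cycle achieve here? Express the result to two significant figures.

In absolute terms T_C = 281.05 K and T_H = 298.85 K, so ΔT = 17.80 K.
For a reversible cycle, COP_Carnot = T_C/ΔT = 281.05/17.80 = 15.79.

16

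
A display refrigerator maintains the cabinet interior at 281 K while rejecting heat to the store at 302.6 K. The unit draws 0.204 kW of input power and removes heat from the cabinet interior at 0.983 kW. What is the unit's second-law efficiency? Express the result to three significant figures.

0.370

COP_actual = Q̇_C/Ẇ = 0.9830/0.2040 = 4.819.
The reservoir spacing is ΔT = 302.6 − 281 = 21.60 K.
COP_Carnot = T_C/ΔT = 281.00/21.60 = 13.01.
η_II = COP_actual/COP_Carnot = 4.819/13.01 = 0.3704.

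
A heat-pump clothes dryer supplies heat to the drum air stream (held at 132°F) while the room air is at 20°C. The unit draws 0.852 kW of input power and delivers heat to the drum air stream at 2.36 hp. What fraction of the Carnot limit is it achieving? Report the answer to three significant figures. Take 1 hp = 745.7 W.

0.223

Converting, Q̇_H = 2.360 hp = 1.760 kW, so COP_actual = Q̇_H/Ẇ = 1.760/0.8520 = 2.066.
In absolute terms T_C = 293.15 K and T_H = 328.71 K, so ΔT = 35.56 K.
COP_Carnot = T_H/ΔT = 328.71/35.56 = 9.245.
η_II = COP_actual/COP_Carnot = 2.066/9.245 = 0.2234.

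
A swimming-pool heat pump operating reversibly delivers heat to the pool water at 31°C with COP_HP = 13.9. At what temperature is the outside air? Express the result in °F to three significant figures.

COP_HP = T_H/(T_H − T_C) gives T_H − T_C = T_H/COP.
With T_H = 304.15 K, T_C = 304.15 × (1 − 1/13.9) = 282.27 K.
Converting, 282.27 K = 48.41°F.

48.4 °F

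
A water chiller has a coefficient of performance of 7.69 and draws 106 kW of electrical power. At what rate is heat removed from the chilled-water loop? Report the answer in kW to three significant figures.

815 kW

Q̇_C = COP × Ẇ = 7.69 × 106.0 = 815.1 kW.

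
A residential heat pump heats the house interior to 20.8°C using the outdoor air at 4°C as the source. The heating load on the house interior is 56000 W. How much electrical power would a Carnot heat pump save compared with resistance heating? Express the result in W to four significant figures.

52800 W

In absolute terms T_C = 277.15 K and T_H = 293.95 K, so ΔT = 16.80 K.
COP_Carnot = T_H/ΔT = 293.95/16.80 = 17.50.
Resistance heating needs Ẇ_res = Q̇_H = 56000 W; the reversible heat pump needs only Ẇ_hp = Q̇_H/COP = 3201 W.
Saving = 56000 − 3201 = 52800 W.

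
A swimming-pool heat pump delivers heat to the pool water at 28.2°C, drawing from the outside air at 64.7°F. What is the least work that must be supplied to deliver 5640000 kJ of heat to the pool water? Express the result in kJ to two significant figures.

In absolute terms T_C = 291.32 K and T_H = 301.35 K, so ΔT = 10.03 K.
The reversible limit is COP_HP = T_H/ΔT = 30.03, so W_min = Q_H/COP = Q_H·ΔT/T_H.
W_min = 5640000 × 10.03/301.35 = 187800 kJ.

190000 kJ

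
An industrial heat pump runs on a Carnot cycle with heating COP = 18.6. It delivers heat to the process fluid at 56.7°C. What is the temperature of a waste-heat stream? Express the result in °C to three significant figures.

39.0 °C

COP_HP = T_H/(T_H − T_C) gives T_H − T_C = T_H/COP.
With T_H = 329.85 K, T_C = 329.85 × (1 − 1/18.6) = 312.12 K.
Converting, 312.12 K = 38.97°C.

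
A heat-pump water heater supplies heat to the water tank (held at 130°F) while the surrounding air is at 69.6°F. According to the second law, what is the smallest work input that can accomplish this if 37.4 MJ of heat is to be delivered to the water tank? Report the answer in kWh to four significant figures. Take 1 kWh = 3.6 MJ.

In absolute terms T_C = 294.04 K and T_H = 327.59 K, so ΔT = 33.56 K.
The reversible limit is COP_HP = T_H/ΔT = 9.763, so W_min = Q_H/COP = Q_H·ΔT/T_H.
W_min = 37.40 × 33.56/327.59 = 3.831 MJ = 1.064 kWh.

1.064 kWh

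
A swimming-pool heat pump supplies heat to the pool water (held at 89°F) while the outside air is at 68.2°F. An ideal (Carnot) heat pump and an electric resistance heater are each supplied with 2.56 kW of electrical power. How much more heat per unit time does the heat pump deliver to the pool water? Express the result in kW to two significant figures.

65 kW

In absolute terms T_C = 293.26 K and T_H = 304.82 K, so ΔT = 11.56 K.
COP_Carnot = T_H/ΔT = 304.82/11.56 = 26.38.
The heat pump delivers Q̇_H = COP × Ẇ = 67.53 kW; the resistance heater delivers Ẇ = 2.560 kW.
Extra = (COP − 1)·Ẇ = 64.97 kW.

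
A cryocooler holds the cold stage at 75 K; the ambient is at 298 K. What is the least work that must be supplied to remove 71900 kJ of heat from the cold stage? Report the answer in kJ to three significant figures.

214000 kJ

The reservoir spacing is ΔT = 298 − 75 = 223.0 K.
The reversible limit is COP_R = T_C/ΔT = 0.3363, so W_min = Q_C/COP = Q_C·ΔT/T_C.
W_min = 71900 × 223.0/75.00 = 213800 kJ.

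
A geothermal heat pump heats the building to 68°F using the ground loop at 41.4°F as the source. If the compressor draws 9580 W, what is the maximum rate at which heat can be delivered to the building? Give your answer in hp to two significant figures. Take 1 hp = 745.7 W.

In absolute terms T_C = 278.37 K and T_H = 293.15 K, so ΔT = 14.78 K.
COP_Carnot = T_H/ΔT = 293.15/14.78 = 19.84.
Q̇_max = COP_Carnot × Ẇ = 19.84 × 9580 W = 190000 W = 254.8 hp.

250 hp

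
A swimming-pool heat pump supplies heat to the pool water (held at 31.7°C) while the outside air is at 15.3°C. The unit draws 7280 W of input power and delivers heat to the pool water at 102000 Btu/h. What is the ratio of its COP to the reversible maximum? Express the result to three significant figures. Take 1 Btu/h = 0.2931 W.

0.221

Converting, Q̇_H = 102000 Btu/h = 29900 W, so COP_actual = Q̇_H/Ẇ = 29900/7280 = 4.107.
In absolute terms T_C = 288.45 K and T_H = 304.85 K, so ΔT = 16.40 K.
COP_Carnot = T_H/ΔT = 304.85/16.40 = 18.59.
η_II = COP_actual/COP_Carnot = 4.107/18.59 = 0.2209.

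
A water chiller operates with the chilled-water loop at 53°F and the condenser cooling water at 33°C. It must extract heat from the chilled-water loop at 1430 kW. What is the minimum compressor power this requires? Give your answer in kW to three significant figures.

In absolute terms T_C = 284.82 K and T_H = 306.15 K, so ΔT = 21.33 K.
COP_Carnot = T_C/ΔT = 284.82/21.33 = 13.35.
Ẇ_min = Q̇/COP_Carnot = 1430/13.35 = 107.1 kW.

107 kW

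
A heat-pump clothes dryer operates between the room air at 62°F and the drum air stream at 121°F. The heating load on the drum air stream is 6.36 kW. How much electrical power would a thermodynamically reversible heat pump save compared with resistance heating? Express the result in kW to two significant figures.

In absolute terms T_C = 289.82 K and T_H = 322.59 K, so ΔT = 32.78 K.
COP_Carnot = T_H/ΔT = 322.59/32.78 = 9.842.
Resistance heating needs Ẇ_res = Q̇_H = 6.360 kW; the reversible heat pump needs only Ẇ_hp = Q̇_H/COP = 0.6462 kW.
Saving = 6.360 − 0.6462 = 5.714 kW.

5.7 kW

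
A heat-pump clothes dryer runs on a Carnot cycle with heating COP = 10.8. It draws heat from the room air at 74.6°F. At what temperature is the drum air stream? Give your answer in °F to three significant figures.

129 °F

COP_HP = T_H/(T_H − T_C) rearranges to T_H = COP·T_C/(COP − 1).
With T_C = 296.82 K, T_H = 10.8 × 296.82/9.800 = 327.10 K.
Converting, 327.10 K = 129.12°F.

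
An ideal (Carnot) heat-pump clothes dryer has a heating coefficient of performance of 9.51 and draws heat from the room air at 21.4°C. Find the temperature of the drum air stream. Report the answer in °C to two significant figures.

56 °C

COP_HP = T_H/(T_H − T_C) rearranges to T_H = COP·T_C/(COP − 1).
With T_C = 294.55 K, T_H = 9.51 × 294.55/8.510 = 329.16 K.
Converting, 329.16 K = 56.01°C.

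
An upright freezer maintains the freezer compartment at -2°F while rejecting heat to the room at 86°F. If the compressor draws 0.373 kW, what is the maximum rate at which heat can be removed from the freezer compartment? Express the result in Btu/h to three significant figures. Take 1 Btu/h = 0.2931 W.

In absolute terms T_C = 254.26 K and T_H = 303.15 K, so ΔT = 48.89 K.
COP_Carnot = T_C/ΔT = 254.26/48.89 = 5.201.
Q̇_max = COP_Carnot × Ẇ = 5.201 × 0.3730 kW = 1.940 kW = 6619 Btu/h.

6620 Btu/h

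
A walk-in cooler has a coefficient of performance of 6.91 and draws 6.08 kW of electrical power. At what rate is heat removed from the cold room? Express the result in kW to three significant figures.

42.0 kW

Q̇_C = COP × Ẇ = 6.91 × 6.080 = 42.01 kW.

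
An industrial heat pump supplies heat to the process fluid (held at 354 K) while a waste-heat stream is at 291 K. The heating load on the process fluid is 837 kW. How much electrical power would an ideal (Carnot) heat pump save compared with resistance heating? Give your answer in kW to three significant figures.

The reservoir spacing is ΔT = 354 − 291 = 63.00 K.
COP_Carnot = T_H/ΔT = 354.00/63.00 = 5.619.
Resistance heating needs Ẇ_res = Q̇_H = 837.0 kW; the reversible heat pump needs only Ẇ_hp = Q̇_H/COP = 149.0 kW.
Saving = 837.0 − 149.0 = 688.0 kW.

688 kW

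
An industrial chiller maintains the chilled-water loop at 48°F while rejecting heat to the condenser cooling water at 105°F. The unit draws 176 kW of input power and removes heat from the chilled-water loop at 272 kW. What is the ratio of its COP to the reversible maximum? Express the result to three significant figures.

0.174

COP_actual = Q̇_C/Ẇ = 272.0/176.0 = 1.545.
In absolute terms T_C = 282.04 K and T_H = 313.71 K, so ΔT = 31.67 K.
COP_Carnot = T_C/ΔT = 282.04/31.67 = 8.906.
η_II = COP_actual/COP_Carnot = 1.545/8.906 = 0.1735.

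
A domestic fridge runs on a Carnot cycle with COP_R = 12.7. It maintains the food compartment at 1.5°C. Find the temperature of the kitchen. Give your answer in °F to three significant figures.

73.6 °F

COP_R = T_C/(T_H − T_C) gives T_H − T_C = T_C/COP.
With T_C = 274.65 K, T_H = 274.65 × (1 + 1/12.7) = 296.28 K.
Converting, 296.28 K = 73.63°F.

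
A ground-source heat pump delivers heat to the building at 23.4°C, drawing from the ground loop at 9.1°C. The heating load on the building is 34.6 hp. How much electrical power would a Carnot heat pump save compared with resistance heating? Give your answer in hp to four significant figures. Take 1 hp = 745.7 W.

In absolute terms T_C = 282.25 K and T_H = 296.55 K, so ΔT = 14.30 K.
COP_Carnot = T_H/ΔT = 296.55/14.30 = 20.74.
Resistance heating needs Ẇ_res = Q̇_H = 34.60 hp; the reversible heat pump needs only Ẇ_hp = Q̇_H/COP = 1.668 hp.
Saving = 34.60 − 1.668 = 32.93 hp.

32.93 hp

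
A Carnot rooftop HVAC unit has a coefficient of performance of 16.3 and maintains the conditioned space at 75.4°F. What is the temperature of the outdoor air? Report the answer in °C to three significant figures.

COP_R = T_C/(T_H − T_C) gives T_H − T_C = T_C/COP.
With T_C = 297.26 K, T_H = 297.26 × (1 + 1/16.3) = 315.50 K.
Converting, 315.50 K = 42.35°C.

42.3 °C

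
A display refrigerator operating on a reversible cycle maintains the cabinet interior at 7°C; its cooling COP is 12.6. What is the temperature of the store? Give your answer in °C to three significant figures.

29.2 °C

COP_R = T_C/(T_H − T_C) gives T_H − T_C = T_C/COP.
With T_C = 280.15 K, T_H = 280.15 × (1 + 1/12.6) = 302.38 K.
Converting, 302.38 K = 29.23°C.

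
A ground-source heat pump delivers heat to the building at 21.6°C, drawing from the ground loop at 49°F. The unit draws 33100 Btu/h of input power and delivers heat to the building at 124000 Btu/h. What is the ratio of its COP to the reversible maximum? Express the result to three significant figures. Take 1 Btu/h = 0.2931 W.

COP_actual = Q̇_H/Ẇ = 124000/33100 = 3.746.
In absolute terms T_C = 282.59 K and T_H = 294.75 K, so ΔT = 12.16 K.
COP_Carnot = T_H/ΔT = 294.75/12.16 = 24.25.
η_II = COP_actual/COP_Carnot = 3.746/24.25 = 0.1545.

0.154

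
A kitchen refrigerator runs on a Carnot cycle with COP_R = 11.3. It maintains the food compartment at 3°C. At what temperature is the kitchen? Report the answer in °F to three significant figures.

COP_R = T_C/(T_H − T_C) gives T_H − T_C = T_C/COP.
With T_C = 276.15 K, T_H = 276.15 × (1 + 1/11.3) = 300.59 K.
Converting, 300.59 K = 81.39°F.

81.4 °F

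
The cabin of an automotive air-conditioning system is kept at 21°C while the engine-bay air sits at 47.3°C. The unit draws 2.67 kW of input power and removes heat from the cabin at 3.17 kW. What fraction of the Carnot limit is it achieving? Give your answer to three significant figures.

COP_actual = Q̇_C/Ẇ = 3.170/2.670 = 1.187.
In absolute terms T_C = 294.15 K and T_H = 320.45 K, so ΔT = 26.30 K.
COP_Carnot = T_C/ΔT = 294.15/26.30 = 11.18.
η_II = COP_actual/COP_Carnot = 1.187/11.18 = 0.1062.

0.106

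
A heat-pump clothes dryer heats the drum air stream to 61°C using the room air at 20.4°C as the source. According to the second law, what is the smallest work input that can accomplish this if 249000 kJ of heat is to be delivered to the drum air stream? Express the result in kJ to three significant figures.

30300 kJ

In absolute terms T_C = 293.55 K and T_H = 334.15 K, so ΔT = 40.60 K.
The reversible limit is COP_HP = T_H/ΔT = 8.230, so W_min = Q_H/COP = Q_H·ΔT/T_H.
W_min = 249000 × 40.60/334.15 = 30250 kJ.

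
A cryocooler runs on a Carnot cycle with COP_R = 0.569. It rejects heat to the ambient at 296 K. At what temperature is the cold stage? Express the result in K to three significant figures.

For a Carnot refrigerator COP_R = T_C/(T_H − T_C), so T_C = COP·T_H/(1 + COP).
With T_H = 296.00 K, T_C = 0.569 × 296.00/1.569 = 107.34 K.

107 K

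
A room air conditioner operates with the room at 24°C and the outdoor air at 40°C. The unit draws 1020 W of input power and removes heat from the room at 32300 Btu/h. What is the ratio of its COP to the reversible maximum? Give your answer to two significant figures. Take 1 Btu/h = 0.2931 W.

0.50

Converting, Q̇_C = 32300 Btu/h = 9467 W, so COP_actual = Q̇_C/Ẇ = 9467/1020 = 9.282.
In absolute terms T_C = 297.15 K and T_H = 313.15 K, so ΔT = 16.00 K.
COP_Carnot = T_C/ΔT = 297.15/16.00 = 18.57.
η_II = COP_actual/COP_Carnot = 9.282/18.57 = 0.4998.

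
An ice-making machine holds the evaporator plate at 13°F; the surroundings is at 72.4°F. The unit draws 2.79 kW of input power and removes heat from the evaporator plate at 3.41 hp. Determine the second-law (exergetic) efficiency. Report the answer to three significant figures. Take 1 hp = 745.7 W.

Converting, Q̇_C = 3.410 hp = 2.543 kW, so COP_actual = Q̇_C/Ẇ = 2.543/2.790 = 0.9114.
In absolute terms T_C = 262.59 K and T_H = 295.59 K, so ΔT = 33.00 K.
COP_Carnot = T_C/ΔT = 262.59/33.00 = 7.957.
η_II = COP_actual/COP_Carnot = 0.9114/7.957 = 0.1145.

0.115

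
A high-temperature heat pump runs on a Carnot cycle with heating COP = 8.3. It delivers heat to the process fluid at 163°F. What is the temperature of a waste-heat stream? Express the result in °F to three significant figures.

COP_HP = T_H/(T_H − T_C) gives T_H − T_C = T_H/COP.
With T_H = 345.93 K, T_C = 345.93 × (1 − 1/8.3) = 304.25 K.
Converting, 304.25 K = 87.98°F.

88.0 °F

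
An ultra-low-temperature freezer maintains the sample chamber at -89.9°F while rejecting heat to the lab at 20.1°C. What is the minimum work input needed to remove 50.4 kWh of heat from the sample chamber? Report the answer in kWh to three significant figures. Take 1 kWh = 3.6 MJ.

21.5 kWh

In absolute terms T_C = 205.43 K and T_H = 293.25 K, so ΔT = 87.82 K.
The reversible limit is COP_R = T_C/ΔT = 2.339, so W_min = Q_C/COP = Q_C·ΔT/T_C.
W_min = 50.40 × 87.82/205.43 = 21.55 kWh.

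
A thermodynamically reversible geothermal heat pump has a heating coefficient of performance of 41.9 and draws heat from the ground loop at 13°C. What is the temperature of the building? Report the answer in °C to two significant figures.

COP_HP = T_H/(T_H − T_C) rearranges to T_H = COP·T_C/(COP − 1).
With T_C = 286.15 K, T_H = 41.9 × 286.15/40.90 = 293.15 K.
Converting, 293.15 K = 20.00°C.

20 °C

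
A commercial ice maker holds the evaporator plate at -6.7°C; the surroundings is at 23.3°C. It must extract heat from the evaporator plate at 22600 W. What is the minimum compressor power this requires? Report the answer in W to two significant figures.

In absolute terms T_C = 266.45 K and T_H = 296.45 K, so ΔT = 30.00 K.
COP_Carnot = T_C/ΔT = 266.45/30.00 = 8.882.
Ẇ_min = Q̇/COP_Carnot = 22600/8.882 = 2545 W.

2500 W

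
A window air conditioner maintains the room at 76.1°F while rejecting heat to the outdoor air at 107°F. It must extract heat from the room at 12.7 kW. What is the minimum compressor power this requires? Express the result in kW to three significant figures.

0.732 kW

In absolute terms T_C = 297.65 K and T_H = 314.82 K, so ΔT = 17.17 K.
COP_Carnot = T_C/ΔT = 297.65/17.17 = 17.34.
Ẇ_min = Q̇/COP_Carnot = 12.70/17.34 = 0.7325 kW.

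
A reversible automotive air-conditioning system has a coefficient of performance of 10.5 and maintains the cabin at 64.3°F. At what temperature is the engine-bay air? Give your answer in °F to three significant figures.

114 °F

COP_R = T_C/(T_H − T_C) gives T_H − T_C = T_C/COP.
With T_C = 291.09 K, T_H = 291.09 × (1 + 1/10.5) = 318.82 K.
Converting, 318.82 K = 114.20°F.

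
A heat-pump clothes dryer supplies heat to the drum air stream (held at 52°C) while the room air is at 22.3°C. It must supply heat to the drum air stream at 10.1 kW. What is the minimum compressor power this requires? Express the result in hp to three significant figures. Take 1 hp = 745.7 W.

1.24 hp

In absolute terms T_C = 295.45 K and T_H = 325.15 K, so ΔT = 29.70 K.
COP_Carnot = T_H/ΔT = 325.15/29.70 = 10.95.
Ẇ_min = Q̇/COP_Carnot = 10.10/10.95 = 0.9226 kW = 1.237 hp.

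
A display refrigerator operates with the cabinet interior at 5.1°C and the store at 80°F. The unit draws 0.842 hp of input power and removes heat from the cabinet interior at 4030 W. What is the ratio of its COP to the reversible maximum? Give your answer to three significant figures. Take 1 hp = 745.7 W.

Converting, Q̇_C = 4030 W = 5.404 hp, so COP_actual = Q̇_C/Ẇ = 5.404/0.8420 = 6.418.
In absolute terms T_C = 278.25 K and T_H = 299.82 K, so ΔT = 21.57 K.
COP_Carnot = T_C/ΔT = 278.25/21.57 = 12.90.
η_II = COP_actual/COP_Carnot = 6.418/12.90 = 0.4975.

0.497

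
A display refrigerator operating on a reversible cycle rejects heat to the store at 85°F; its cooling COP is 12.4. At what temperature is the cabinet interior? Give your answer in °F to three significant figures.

44.4 °F

For a Carnot refrigerator COP_R = T_C/(T_H − T_C), so T_C = COP·T_H/(1 + COP).
With T_H = 302.59 K, T_C = 12.4 × 302.59/13.40 = 280.01 K.
Converting, 280.01 K = 44.35°F.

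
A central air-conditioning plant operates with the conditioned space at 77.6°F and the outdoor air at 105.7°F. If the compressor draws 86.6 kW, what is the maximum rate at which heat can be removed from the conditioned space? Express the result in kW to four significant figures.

In absolute terms T_C = 298.48 K and T_H = 314.09 K, so ΔT = 15.61 K.
COP_Carnot = T_C/ΔT = 298.48/15.61 = 19.12.
Q̇_max = COP_Carnot × Ẇ = 19.12 × 86.60 kW = 1656 kW.

1656 kW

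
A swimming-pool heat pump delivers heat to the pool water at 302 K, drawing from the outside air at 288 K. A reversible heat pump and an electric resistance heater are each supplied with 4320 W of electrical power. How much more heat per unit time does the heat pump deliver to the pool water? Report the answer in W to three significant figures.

The reservoir spacing is ΔT = 302 − 288 = 14.00 K.
COP_Carnot = T_H/ΔT = 302.00/14.00 = 21.57.
The heat pump delivers Q̇_H = COP × Ẇ = 93190 W; the resistance heater delivers Ẇ = 4320 W.
Extra = (COP − 1)·Ẇ = 88870 W.

88900 W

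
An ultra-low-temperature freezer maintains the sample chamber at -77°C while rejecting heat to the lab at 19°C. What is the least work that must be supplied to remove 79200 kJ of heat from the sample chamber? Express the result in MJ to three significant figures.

38.8 MJ

In absolute terms T_C = 196.15 K and T_H = 292.15 K, so ΔT = 96.00 K.
The reversible limit is COP_R = T_C/ΔT = 2.043, so W_min = Q_C/COP = Q_C·ΔT/T_C.
W_min = 79200 × 96.00/196.15 = 38760 kJ = 38.76 MJ.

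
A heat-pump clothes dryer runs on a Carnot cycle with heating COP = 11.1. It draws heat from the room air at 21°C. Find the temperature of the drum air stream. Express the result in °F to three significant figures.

122 °F

COP_HP = T_H/(T_H − T_C) rearranges to T_H = COP·T_C/(COP − 1).
With T_C = 294.15 K, T_H = 11.1 × 294.15/10.10 = 323.27 K.
Converting, 323.27 K = 122.22°F.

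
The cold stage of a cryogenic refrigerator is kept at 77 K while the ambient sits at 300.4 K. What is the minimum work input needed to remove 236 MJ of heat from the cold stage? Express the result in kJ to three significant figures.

685000 kJ

The reservoir spacing is ΔT = 300.4 − 77 = 223.4 K.
The reversible limit is COP_R = T_C/ΔT = 0.3447, so W_min = Q_C/COP = Q_C·ΔT/T_C.
W_min = 236.0 × 223.4/77.00 = 684.7 MJ = 684700 kJ.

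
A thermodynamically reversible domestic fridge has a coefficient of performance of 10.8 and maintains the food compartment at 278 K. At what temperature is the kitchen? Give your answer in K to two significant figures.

COP_R = T_C/(T_H − T_C) gives T_H − T_C = T_C/COP.
With T_C = 278.00 K, T_H = 278.00 × (1 + 1/10.8) = 303.74 K.

300 K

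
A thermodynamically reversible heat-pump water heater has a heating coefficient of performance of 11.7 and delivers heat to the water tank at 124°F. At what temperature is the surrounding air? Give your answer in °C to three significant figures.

COP_HP = T_H/(T_H − T_C) gives T_H − T_C = T_H/COP.
With T_H = 324.26 K, T_C = 324.26 × (1 − 1/11.7) = 296.55 K.
Converting, 296.55 K = 23.40°C.

23.4 °C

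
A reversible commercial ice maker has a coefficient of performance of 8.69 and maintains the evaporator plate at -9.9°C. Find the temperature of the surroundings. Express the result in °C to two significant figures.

COP_R = T_C/(T_H − T_C) gives T_H − T_C = T_C/COP.
With T_C = 263.25 K, T_H = 263.25 × (1 + 1/8.69) = 293.54 K.
Converting, 293.54 K = 20.39°C.

20 °C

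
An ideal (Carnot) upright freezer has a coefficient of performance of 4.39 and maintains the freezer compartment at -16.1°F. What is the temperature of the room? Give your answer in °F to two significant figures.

85 °F

COP_R = T_C/(T_H − T_C) gives T_H − T_C = T_C/COP.
With T_C = 246.43 K, T_H = 246.43 × (1 + 1/4.39) = 302.56 K.
Converting, 302.56 K = 84.94°F.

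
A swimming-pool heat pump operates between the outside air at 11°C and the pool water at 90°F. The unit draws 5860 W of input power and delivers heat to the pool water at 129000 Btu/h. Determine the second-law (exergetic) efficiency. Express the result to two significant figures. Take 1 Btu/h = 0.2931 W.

Converting, Q̇_H = 129000 Btu/h = 37810 W, so COP_actual = Q̇_H/Ẇ = 37810/5860 = 6.452.
In absolute terms T_C = 284.15 K and T_H = 305.37 K, so ΔT = 21.22 K.
COP_Carnot = T_H/ΔT = 305.37/21.22 = 14.39.
η_II = COP_actual/COP_Carnot = 6.452/14.39 = 0.4484.

0.45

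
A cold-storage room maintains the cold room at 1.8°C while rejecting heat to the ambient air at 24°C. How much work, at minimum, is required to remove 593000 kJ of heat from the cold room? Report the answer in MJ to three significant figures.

In absolute terms T_C = 274.95 K and T_H = 297.15 K, so ΔT = 22.20 K.
The reversible limit is COP_R = T_C/ΔT = 12.39, so W_min = Q_C/COP = Q_C·ΔT/T_C.
W_min = 593000 × 22.20/274.95 = 47880 kJ = 47.88 MJ.

47.9 MJ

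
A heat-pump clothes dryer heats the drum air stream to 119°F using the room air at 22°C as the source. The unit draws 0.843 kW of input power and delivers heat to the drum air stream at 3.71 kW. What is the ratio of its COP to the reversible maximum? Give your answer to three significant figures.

COP_actual = Q̇_H/Ẇ = 3.710/0.8430 = 4.401.
In absolute terms T_C = 295.15 K and T_H = 321.48 K, so ΔT = 26.33 K.
COP_Carnot = T_H/ΔT = 321.48/26.33 = 12.21.
η_II = COP_actual/COP_Carnot = 4.401/12.21 = 0.3605.

0.360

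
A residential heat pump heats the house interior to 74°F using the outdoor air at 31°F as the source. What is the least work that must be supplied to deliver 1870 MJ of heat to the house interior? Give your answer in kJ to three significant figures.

In absolute terms T_C = 272.59 K and T_H = 296.48 K, so ΔT = 23.89 K.
The reversible limit is COP_HP = T_H/ΔT = 12.41, so W_min = Q_H/COP = Q_H·ΔT/T_H.
W_min = 1870 × 23.89/296.48 = 150.7 MJ = 150700 kJ.

151000 kJ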